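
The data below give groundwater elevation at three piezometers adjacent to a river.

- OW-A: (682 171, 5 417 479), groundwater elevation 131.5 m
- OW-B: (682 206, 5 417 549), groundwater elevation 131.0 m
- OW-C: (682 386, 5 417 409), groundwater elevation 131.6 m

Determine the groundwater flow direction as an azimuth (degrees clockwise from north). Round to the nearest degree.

014°

Differences from OW-A: to OW-B (Δx, Δy, Δh) = (35, 70, -0.5); to OW-C = (215, -70, +0.1).
Solve a·Δx + b·Δy = Δh: det = 35·(-70) − 215·70 = -17500.
∂h/∂x = [(-0.5)·(-70) − (+0.1)·70] / -17500 = -0.001600
∂h/∂y = [35·(+0.1) − 215·(-0.5)] / -17500 = -0.006343
Flow direction (−∇h) has components (+0.001600 E, +0.006343 N).
Azimuth = atan2(E, N) = atan2(+0.001600, +0.006343) = 14.2° ≈ 014°.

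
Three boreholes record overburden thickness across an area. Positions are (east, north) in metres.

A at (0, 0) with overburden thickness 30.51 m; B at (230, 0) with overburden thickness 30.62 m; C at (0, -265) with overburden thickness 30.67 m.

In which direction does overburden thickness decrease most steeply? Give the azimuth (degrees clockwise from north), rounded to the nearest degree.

322°

∂d/∂x = (30.62 − 30.51) / (230 − 0) = +0.0004783
∂d/∂y = (30.67 − 30.51) / (-265 − 0) = -0.0006038
Steepest decrease is along −∇f: components (-0.0004783 E, +0.0006038 N).
Azimuth = atan2(-0.0004783, +0.0006038) = 321.6° ≈ 322°.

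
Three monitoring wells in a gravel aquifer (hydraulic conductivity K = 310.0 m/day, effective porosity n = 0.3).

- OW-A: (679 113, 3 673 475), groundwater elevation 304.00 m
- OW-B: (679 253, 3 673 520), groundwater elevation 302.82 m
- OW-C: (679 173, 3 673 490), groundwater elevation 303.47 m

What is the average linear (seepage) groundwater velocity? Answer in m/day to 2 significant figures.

Taking OW-A as reference: OW-B−OW-A = (140, 45, -1.18); OW-C−OW-A = (60, 15, -0.53).
Determinant of the coordinate differences = 140·15 − 60·45 = -600.
∂h/∂x = [(-1.18)·15 − (-0.53)·45] / -600 = -0.01025
∂h/∂y = [140·(-0.53) − 60·(-1.18)] / -600 = +0.005667
|∇h| = √(-0.01025² + 0.005667²) = 0.01171
Seepage velocity v = K·i/n = 310.0 × 0.01171 / 0.3 = 12.1 m/day.

12 m/day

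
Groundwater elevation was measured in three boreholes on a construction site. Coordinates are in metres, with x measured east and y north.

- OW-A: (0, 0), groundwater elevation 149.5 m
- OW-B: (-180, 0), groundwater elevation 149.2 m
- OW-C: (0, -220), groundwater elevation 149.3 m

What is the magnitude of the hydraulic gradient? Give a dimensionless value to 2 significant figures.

∂h/∂x = (149.2 − 149.5) / (-180 − 0) = +0.001667
∂h/∂y = (149.3 − 149.5) / (-220 − 0) = +0.0009091
|∇h| = √(0.001667² + 0.0009091²) = 0.001899

0.0019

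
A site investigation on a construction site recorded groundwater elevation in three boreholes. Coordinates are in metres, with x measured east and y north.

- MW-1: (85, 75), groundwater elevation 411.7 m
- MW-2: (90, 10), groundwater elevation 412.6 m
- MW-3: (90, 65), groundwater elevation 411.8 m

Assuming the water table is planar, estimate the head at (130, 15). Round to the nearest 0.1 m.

Three-point gradient (reference MW-1): Δ to MW-2 = (5, -65, +0.9), Δ to MW-3 = (5, -10, +0.1).
∂h/∂x = -0.009091, ∂h/∂y = -0.01455 (det = 275).
h(130, 15) = 411.7 + (-0.009091)·(45) + (-0.01455)·(-60) = 411.7 -0.409 +0.873 = 412.164 m.

412.2 m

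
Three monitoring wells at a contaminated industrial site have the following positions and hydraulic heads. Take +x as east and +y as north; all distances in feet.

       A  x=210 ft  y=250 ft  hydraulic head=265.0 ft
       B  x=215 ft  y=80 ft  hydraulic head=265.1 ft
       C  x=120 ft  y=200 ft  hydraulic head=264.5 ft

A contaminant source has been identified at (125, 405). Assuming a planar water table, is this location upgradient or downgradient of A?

With h = a·x + b·y + c and A as origin, the differences give:
  5·a + (-170)·b = +0.1
  (-90)·a + (-50)·b = -0.5
Eliminate b (×(-50) and ×(-170), subtract): -15550·a = -90.00 → a = ∂h/∂x = +0.005788
Back-substitute: b = ∂h/∂y = -0.0004180.
Head at (125, 405) = 265.0 + (+0.005788)·(-85) + (-0.0004180)·(155) = 264.44 ft.
That is lower than the 265.0 ft at A, so the point is downgradient.

downgradient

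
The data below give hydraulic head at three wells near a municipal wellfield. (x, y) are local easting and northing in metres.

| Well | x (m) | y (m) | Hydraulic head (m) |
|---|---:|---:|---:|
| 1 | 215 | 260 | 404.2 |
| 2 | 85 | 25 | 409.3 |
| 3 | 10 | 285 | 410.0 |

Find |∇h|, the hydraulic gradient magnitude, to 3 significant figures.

0.0295

Three-point gradient (reference 1): Δ to 2 = (-130, -235, +5.1), Δ to 3 = (-205, 25, +5.8).
∂h/∂x = -0.02898, ∂h/∂y = -0.005668 (det = -51425).
|∇h| = √(-0.02898² + -0.005668²) = 0.02953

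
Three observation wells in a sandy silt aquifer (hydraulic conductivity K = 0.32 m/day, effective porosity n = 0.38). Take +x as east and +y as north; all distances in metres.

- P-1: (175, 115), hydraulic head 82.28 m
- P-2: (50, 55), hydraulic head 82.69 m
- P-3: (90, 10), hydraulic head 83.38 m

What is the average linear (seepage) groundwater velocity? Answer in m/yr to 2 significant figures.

4.0 m/yr

Three-point gradient (reference P-1): Δ to P-2 = (-125, -60, +0.41), Δ to P-3 = (-85, -105, +1.10).
∂h/∂x = +0.002860, ∂h/∂y = -0.01279 (det = 8025).
|∇h| = √(0.002860² + -0.01279²) = 0.01311
Seepage velocity v = K·i/n = 0.32 × 0.01311 / 0.38 = 0.01104 m/day = 4.032 m/yr.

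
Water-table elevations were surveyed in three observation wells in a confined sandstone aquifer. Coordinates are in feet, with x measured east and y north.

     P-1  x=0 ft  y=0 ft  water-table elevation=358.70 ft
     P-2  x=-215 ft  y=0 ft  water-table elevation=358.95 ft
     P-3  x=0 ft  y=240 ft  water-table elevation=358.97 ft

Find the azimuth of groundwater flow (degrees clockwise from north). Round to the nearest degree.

∂h/∂x = (358.95 − 358.70) / (-215 − 0) = -0.001163
∂h/∂y = (358.97 − 358.70) / (240 − 0) = +0.001125
Flow direction (−∇h) has components (+0.001163 E, -0.001125 N).
Azimuth = atan2(E, N) = atan2(+0.001163, -0.001125) = 134.1° ≈ 134°.

134°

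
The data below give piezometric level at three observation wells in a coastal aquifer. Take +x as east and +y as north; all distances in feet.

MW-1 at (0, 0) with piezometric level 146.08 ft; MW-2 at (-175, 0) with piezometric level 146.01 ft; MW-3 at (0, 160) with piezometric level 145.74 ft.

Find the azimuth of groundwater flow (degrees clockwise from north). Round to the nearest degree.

∂h/∂x = (146.01 − 146.08) / (-175 − 0) = +0.0004000
∂h/∂y = (145.74 − 146.08) / (160 − 0) = -0.002125
Flow direction (−∇h) has components (-0.0004000 E, +0.002125 N).
Azimuth = atan2(E, N) = atan2(-0.0004000, +0.002125) = 349.3° ≈ 349°.

349°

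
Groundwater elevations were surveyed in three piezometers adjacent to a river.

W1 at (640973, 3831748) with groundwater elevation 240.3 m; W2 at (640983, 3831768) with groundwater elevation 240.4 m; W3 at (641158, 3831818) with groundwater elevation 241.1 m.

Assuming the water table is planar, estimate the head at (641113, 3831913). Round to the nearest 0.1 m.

Three-point gradient (reference W1): Δ to W2 = (10, 20, +0.1), Δ to W3 = (185, 70, +0.8).
∂h/∂x = +0.003000, ∂h/∂y = +0.003500 (det = -3000).
h(641113, 3831913) = 240.3 + (+0.003000)·(140) + (+0.003500)·(165) = 240.3 +0.420 +0.577 = 241.298 m.

241.3 m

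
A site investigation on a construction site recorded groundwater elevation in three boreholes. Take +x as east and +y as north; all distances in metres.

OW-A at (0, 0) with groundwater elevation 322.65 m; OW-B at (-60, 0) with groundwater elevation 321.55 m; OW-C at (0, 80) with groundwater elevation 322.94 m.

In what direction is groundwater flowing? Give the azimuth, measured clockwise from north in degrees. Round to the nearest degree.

∂h/∂x = (321.55 − 322.65) / (-60 − 0) = +0.01833
∂h/∂y = (322.94 − 322.65) / (80 − 0) = +0.003625
Flow direction (−∇h) has components (-0.01833 E, -0.003625 N).
Azimuth = atan2(E, N) = atan2(-0.01833, -0.003625) = 258.8° ≈ 259°.

259°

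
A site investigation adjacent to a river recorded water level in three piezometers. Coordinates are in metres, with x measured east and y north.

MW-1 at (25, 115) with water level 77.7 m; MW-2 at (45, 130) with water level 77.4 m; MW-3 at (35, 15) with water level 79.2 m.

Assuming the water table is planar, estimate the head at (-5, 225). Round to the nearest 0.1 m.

Differences from MW-1: to MW-2 (Δx, Δy, Δh) = (20, 15, -0.3); to MW-3 = (10, -100, +1.5).
Determinant of the coordinate differences = 20·(-100) − 10·15 = -2150.
∂h/∂x = [(-0.3)·(-100) − (+1.5)·15] / -2150 = -0.003488
∂h/∂y = [20·(+1.5) − 10·(-0.3)] / -2150 = -0.01535
h(-5, 225) = 77.7 + (-0.003488)·(-30) + (-0.01535)·(110) = 77.7 +0.105 -1.688 = 76.116 m.

76.1 m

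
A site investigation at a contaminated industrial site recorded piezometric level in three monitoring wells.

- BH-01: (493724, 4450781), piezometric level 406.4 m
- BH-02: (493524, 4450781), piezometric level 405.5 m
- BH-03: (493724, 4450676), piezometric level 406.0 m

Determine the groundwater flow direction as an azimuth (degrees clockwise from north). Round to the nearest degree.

∂h/∂x = (405.5 − 406.4) / (493524 − 493724) = +0.004500
∂h/∂y = (406.0 − 406.4) / (4450676 − 4450781) = +0.003810
Flow direction (−∇h) has components (-0.004500 E, -0.003810 N).
Azimuth = atan2(E, N) = atan2(-0.004500, -0.003810) = 229.8° ≈ 230°.

230°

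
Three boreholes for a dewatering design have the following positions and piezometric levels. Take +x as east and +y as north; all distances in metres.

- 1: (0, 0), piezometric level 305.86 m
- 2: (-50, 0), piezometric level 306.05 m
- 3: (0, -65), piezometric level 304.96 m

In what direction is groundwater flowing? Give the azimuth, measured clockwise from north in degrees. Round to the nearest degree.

165°

∂h/∂x = (306.05 − 305.86) / (-50 − 0) = -0.003800
∂h/∂y = (304.96 − 305.86) / (-65 − 0) = +0.01385
Flow direction (−∇h) has components (+0.003800 E, -0.01385 N).
Azimuth = atan2(E, N) = atan2(+0.003800, -0.01385) = 164.7° ≈ 165°.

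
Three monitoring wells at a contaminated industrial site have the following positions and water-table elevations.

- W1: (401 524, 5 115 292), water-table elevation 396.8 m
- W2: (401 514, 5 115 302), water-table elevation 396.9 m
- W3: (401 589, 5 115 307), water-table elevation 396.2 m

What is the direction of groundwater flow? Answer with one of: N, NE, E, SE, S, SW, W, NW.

E

With h = a·x + b·y + c and W1 as origin, the differences give:
  (-10)·a + 10·b = +0.1
  65·a + 15·b = -0.6
Eliminate b (×15 and ×10, subtract): -800·a = 7.50 → a = ∂h/∂x = -0.009375
Back-substitute: b = ∂h/∂y = +0.0006250.
Flow = −∇h = (+0.009375 east, -0.0006250 north), which points east.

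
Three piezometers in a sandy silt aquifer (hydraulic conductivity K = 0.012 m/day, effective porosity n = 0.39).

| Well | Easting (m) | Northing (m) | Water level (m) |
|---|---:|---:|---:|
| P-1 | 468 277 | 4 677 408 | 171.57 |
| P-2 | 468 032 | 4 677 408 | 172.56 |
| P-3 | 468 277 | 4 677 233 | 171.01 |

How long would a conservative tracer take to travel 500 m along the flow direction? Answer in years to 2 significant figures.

∂h/∂x = (172.56 − 171.57) / (468032 − 468277) = -0.004041
∂h/∂y = (171.01 − 171.57) / (4677233 − 4677408) = +0.003200
|∇h| = √(-0.004041² + 0.003200²) = 0.005155
Seepage velocity v = K·i/n = 0.012 × 0.005155 / 0.39 = 0.0001586 m/day.
t = 500 / 0.0001586 = 3.153e+06 days = 8.63e+03 years.

8600 years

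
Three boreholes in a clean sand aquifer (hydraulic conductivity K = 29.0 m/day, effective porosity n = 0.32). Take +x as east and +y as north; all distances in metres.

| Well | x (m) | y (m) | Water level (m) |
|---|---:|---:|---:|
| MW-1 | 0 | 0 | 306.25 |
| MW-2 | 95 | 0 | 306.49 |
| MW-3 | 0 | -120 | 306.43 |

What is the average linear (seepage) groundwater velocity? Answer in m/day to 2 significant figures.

0.27 m/day

∂h/∂x = (306.49 − 306.25) / (95 − 0) = +0.002526
∂h/∂y = (306.43 − 306.25) / (-120 − 0) = -0.001500
|∇h| = √(0.002526² + -0.001500²) = 0.002938
Seepage velocity v = K·i/n = 29.0 × 0.002938 / 0.32 = 0.2663 m/day.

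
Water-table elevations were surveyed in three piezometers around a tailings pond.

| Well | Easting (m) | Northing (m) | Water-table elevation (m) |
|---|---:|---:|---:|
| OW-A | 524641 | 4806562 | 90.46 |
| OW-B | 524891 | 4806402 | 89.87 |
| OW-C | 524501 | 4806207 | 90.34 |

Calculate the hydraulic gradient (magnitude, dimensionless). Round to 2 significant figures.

0.0020

Differences from OW-A: to OW-B (Δx, Δy, Δh) = (250, -160, -0.59); to OW-C = (-140, -355, -0.12).
Solve a·Δx + b·Δy = Δh: det = 250·(-355) − (-140)·(-160) = -111150.
∂h/∂x = [(-0.59)·(-355) − (-0.12)·(-160)] / -111150 = -0.001712
∂h/∂y = [250·(-0.12) − (-140)·(-0.59)] / -111150 = +0.001013
|∇h| = √(-0.001712² + 0.001013²) = 0.001989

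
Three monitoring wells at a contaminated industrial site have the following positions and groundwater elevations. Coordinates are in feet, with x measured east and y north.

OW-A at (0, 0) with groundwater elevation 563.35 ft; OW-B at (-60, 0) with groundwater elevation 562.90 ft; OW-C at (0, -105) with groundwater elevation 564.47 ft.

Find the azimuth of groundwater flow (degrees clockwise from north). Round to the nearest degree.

325°

∂h/∂x = (562.90 − 563.35) / (-60 − 0) = +0.007500
∂h/∂y = (564.47 − 563.35) / (-105 − 0) = -0.01067
Flow direction (−∇h) has components (-0.007500 E, +0.01067 N).
Azimuth = atan2(E, N) = atan2(-0.007500, +0.01067) = 324.9° ≈ 325°.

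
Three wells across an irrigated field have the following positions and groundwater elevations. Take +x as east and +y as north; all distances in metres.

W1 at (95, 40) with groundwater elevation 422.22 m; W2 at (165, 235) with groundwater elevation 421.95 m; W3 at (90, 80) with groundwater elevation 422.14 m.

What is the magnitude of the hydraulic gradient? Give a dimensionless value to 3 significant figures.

0.00224

With h = a·x + b·y + c and W1 as origin, the differences give:
  70·a + 195·b = -0.27
  (-5)·a + 40·b = -0.08
Eliminate b (×40 and ×195, subtract): 3775·a = 4.800 → a = ∂h/∂x = +0.001272
Back-substitute: b = ∂h/∂y = -0.001841.
|∇h| = √(0.001272² + -0.001841²) = 0.002238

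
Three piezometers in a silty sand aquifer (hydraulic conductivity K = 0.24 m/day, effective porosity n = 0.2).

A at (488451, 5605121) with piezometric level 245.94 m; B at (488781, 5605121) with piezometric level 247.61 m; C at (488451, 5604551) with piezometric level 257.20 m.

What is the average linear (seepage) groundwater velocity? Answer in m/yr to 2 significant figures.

8.9 m/yr

∂h/∂x = (247.61 − 245.94) / (488781 − 488451) = +0.005061
∂h/∂y = (257.20 − 245.94) / (5604551 − 5605121) = -0.01975
|∇h| = √(0.005061² + -0.01975²) = 0.02039
Seepage velocity v = K·i/n = 0.24 × 0.02039 / 0.2 = 0.02447 m/day = 8.938 m/yr.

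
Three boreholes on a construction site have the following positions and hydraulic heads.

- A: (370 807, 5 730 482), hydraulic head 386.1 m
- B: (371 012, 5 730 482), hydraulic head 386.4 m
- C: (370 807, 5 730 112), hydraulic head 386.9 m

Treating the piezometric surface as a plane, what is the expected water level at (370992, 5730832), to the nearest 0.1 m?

385.6 m

∂h/∂x = (386.4 − 386.1) / (371012 − 370807) = +0.001463
∂h/∂y = (386.9 − 386.1) / (5730112 − 5730482) = -0.002162
h(370992, 5730832) = 386.1 + (+0.001463)·(185) + (-0.002162)·(350) = 386.1 +0.271 -0.757 = 385.614 m.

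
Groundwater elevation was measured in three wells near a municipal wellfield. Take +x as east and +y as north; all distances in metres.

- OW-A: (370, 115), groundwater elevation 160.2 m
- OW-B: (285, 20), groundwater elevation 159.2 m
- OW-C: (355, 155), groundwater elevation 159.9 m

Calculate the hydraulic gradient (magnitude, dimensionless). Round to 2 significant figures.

Differences from OW-A: to OW-B (Δx, Δy, Δh) = (-85, -95, -1.0); to OW-C = (-15, 40, -0.3).
Determinant of the coordinate differences = (-85)·40 − (-15)·(-95) = -4825.
∂h/∂x = [(-1.0)·40 − (-0.3)·(-95)] / -4825 = +0.01420
∂h/∂y = [(-85)·(-0.3) − (-15)·(-1.0)] / -4825 = -0.002176
|∇h| = √(0.01420² + -0.002176²) = 0.01437

0.014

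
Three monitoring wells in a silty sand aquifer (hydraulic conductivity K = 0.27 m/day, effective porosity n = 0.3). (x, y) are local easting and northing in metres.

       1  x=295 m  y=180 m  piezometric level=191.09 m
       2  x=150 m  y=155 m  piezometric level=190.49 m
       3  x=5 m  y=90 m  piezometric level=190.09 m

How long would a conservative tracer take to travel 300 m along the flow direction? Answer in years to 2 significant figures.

130 years

Taking 1 as reference: 2−1 = (-145, -25, -0.60); 3−1 = (-290, -90, -1.00).
Solve a·Δx + b·Δy = Δh: det = (-145)·(-90) − (-290)·(-25) = 5800.
∂h/∂x = [(-0.60)·(-90) − (-1.00)·(-25)] / 5800 = +0.005000
∂h/∂y = [(-145)·(-1.00) − (-290)·(-0.60)] / 5800 = -0.005000
|∇h| = √(0.005000² + -0.005000²) = 0.007071
Seepage velocity v = K·i/n = 0.27 × 0.007071 / 0.3 = 0.006364 m/day.
t = 300 / 0.006364 = 4.714e+04 days = 129 years.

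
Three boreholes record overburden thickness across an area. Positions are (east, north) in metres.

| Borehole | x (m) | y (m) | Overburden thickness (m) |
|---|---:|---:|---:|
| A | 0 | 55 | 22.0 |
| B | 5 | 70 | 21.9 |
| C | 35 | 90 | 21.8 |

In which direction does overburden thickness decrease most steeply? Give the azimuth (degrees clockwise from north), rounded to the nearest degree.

With d = a·x + b·y + c and A as origin, the differences give:
  5·a + 15·b = -0.1
  35·a + 35·b = -0.2
Eliminate b (×35 and ×15, subtract): -350·a = -0.50 → a = ∂d/∂x = +0.001429
Back-substitute: b = ∂d/∂y = -0.007143.
Steepest decrease is along −∇f: components (-0.001429 E, +0.007143 N).
Azimuth = atan2(-0.001429, +0.007143) = 348.7° ≈ 349°.

349°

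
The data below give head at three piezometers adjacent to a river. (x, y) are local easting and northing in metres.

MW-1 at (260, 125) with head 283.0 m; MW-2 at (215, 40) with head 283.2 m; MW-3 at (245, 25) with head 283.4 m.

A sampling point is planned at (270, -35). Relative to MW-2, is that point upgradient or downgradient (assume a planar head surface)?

Taking MW-1 as reference: MW-2−MW-1 = (-45, -85, +0.2); MW-3−MW-1 = (-15, -100, +0.4).
Determinant of the coordinate differences = (-45)·(-100) − (-15)·(-85) = 3225.
∂h/∂x = [(+0.2)·(-100) − (+0.4)·(-85)] / 3225 = +0.004341
∂h/∂y = [(-45)·(+0.4) − (-15)·(+0.2)] / 3225 = -0.004651
Head at (270, -35) = 283.0 + (+0.004341)·(10) + (-0.004651)·(-160) = 283.79 m.
That is higher than the 283.2 m at MW-2, so the point is upgradient.

upgradient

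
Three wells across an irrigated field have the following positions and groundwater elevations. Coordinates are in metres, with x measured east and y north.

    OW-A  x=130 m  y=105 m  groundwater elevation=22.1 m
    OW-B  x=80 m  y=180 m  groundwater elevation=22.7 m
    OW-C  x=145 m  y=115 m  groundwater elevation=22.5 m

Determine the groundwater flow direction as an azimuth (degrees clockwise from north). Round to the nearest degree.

220°

Taking OW-A as reference: OW-B−OW-A = (-50, 75, +0.6); OW-C−OW-A = (15, 10, +0.4).
Determinant of the coordinate differences = (-50)·10 − 15·75 = -1625.
∂h/∂x = [(+0.6)·10 − (+0.4)·75] / -1625 = +0.01477
∂h/∂y = [(-50)·(+0.4) − 15·(+0.6)] / -1625 = +0.01785
Flow direction (−∇h) has components (-0.01477 E, -0.01785 N).
Azimuth = atan2(E, N) = atan2(-0.01477, -0.01785) = 219.6° ≈ 220°.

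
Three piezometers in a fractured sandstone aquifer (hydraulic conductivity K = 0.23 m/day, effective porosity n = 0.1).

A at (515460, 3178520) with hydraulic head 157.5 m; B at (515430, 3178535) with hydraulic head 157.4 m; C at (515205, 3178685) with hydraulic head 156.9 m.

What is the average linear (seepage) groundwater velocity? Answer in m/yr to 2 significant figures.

Taking A as reference: B−A = (-30, 15, -0.1); C−A = (-255, 165, -0.6).
Determinant of the coordinate differences = (-30)·165 − (-255)·15 = -1125.
∂h/∂x = [(-0.1)·165 − (-0.6)·15] / -1125 = +0.006667
∂h/∂y = [(-30)·(-0.6) − (-255)·(-0.1)] / -1125 = +0.006667
|∇h| = √(0.006667² + 0.006667²) = 0.009429
Seepage velocity v = K·i/n = 0.23 × 0.009429 / 0.1 = 0.02169 m/day = 7.922 m/yr.

7.9 m/yr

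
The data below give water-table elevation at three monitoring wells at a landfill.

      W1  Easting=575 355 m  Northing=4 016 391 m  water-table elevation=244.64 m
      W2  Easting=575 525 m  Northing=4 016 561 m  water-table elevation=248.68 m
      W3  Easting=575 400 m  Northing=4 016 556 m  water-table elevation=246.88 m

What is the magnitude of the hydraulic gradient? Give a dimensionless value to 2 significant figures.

0.017

Differences from W1: to W2 (Δx, Δy, Δh) = (170, 170, +4.04); to W3 = (45, 165, +2.24).
Solve a·Δx + b·Δy = Δh: det = 170·165 − 45·170 = 20400.
∂h/∂x = [(+4.04)·165 − (+2.24)·170] / 20400 = +0.01401
∂h/∂y = [170·(+2.24) − 45·(+4.04)] / 20400 = +0.009755
|∇h| = √(0.01401² + 0.009755²) = 0.01707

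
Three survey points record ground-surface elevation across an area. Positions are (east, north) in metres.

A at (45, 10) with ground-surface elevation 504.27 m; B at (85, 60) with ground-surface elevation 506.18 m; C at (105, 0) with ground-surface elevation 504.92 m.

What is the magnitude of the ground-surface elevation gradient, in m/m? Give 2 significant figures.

0.030 m/m

Differences from A: to B (Δx, Δy, Δh) = (40, 50, +1.91); to C = (60, -10, +0.65).
Solve a·Δx + b·Δy = Δz: det = 40·(-10) − 60·50 = -3400.
∂z/∂x = [(+1.91)·(-10) − (+0.65)·50] / -3400 = +0.01518
∂z/∂y = [40·(+0.65) − 60·(+1.91)] / -3400 = +0.02606
|∇f| = √(0.01518² + 0.02606²) = 0.03016 m/m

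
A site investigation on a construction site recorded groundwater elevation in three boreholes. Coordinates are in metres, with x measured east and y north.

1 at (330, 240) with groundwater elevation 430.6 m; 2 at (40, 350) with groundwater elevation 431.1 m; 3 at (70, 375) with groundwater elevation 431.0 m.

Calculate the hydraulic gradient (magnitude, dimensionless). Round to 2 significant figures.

With h = a·x + b·y + c and 1 as origin, the differences give:
  (-290)·a + 110·b = +0.5
  (-260)·a + 135·b = +0.4
Eliminate b (×135 and ×110, subtract): -10550·a = 23.50 → a = ∂h/∂x = -0.002227
Back-substitute: b = ∂h/∂y = -0.001327.
|∇h| = √(-0.002227² + -0.001327²) = 0.002592

0.0026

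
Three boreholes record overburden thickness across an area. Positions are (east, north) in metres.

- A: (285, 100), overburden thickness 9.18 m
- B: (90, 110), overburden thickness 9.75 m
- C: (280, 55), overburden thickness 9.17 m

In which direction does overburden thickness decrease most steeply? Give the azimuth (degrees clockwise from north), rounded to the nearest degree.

With d = a·x + b·y + c and A as origin, the differences give:
  (-195)·a + 10·b = +0.57
  (-5)·a + (-45)·b = -0.01
Eliminate b (×(-45) and ×10, subtract): 8825·a = -25.550 → a = ∂d/∂x = -0.002895
Back-substitute: b = ∂d/∂y = +0.0005439.
Steepest decrease is along −∇f: components (+0.002895 E, -0.0005439 N).
Azimuth = atan2(+0.002895, -0.0005439) = 100.6° ≈ 101°.

101°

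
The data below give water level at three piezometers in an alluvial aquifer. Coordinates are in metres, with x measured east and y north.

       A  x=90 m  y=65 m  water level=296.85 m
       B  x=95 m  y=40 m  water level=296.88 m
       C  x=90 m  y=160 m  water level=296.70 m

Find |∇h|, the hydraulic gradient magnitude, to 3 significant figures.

With h = a·x + b·y + c and A as origin, the differences give:
  5·a + (-25)·b = +0.03
  0·a + 95·b = -0.15
Eliminate b (×95 and ×(-25), subtract): 475·a = -0.900 → a = ∂h/∂x = -0.001895
Back-substitute: b = ∂h/∂y = -0.001579.
|∇h| = √(-0.001895² + -0.001579²) = 0.002467

0.00247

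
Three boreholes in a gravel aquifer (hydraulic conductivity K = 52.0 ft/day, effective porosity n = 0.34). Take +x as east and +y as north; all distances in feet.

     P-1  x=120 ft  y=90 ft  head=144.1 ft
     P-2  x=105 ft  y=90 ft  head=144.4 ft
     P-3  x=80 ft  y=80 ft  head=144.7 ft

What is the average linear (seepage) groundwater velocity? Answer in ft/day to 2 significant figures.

Differences from P-1: to P-2 (Δx, Δy, Δh) = (-15, 0, +0.3); to P-3 = (-40, -10, +0.6).
Solve a·Δx + b·Δy = Δh: det = (-15)·(-10) − (-40)·0 = 150.
∂h/∂x = [(+0.3)·(-10) − (+0.6)·0] / 150 = -0.02000
∂h/∂y = [(-15)·(+0.6) − (-40)·(+0.3)] / 150 = +0.02000
|∇h| = √(-0.02000² + 0.02000²) = 0.02828
Seepage velocity v = K·i/n = 52.0 × 0.02828 / 0.34 = 4.325 ft/day.

4.3 ft/day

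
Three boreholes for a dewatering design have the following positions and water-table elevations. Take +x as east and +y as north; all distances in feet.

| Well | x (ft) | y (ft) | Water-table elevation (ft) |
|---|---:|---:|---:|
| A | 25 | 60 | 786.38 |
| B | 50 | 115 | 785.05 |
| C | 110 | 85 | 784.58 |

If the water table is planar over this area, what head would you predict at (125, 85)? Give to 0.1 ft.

784.3 ft

Three-point gradient (reference A): Δ to B = (25, 55, -1.33), Δ to C = (85, 25, -1.80).
∂h/∂x = -0.01623, ∂h/∂y = -0.01680 (det = -4050).
h(125, 85) = 786.38 + (-0.01623)·(100) + (-0.01680)·(25) = 786.38 -1.623 -0.420 = 784.336 ft.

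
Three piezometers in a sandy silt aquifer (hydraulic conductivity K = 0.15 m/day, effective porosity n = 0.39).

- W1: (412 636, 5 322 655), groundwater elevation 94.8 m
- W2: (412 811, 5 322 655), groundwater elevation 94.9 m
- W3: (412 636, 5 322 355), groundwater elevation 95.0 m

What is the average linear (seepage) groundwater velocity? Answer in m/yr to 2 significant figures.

∂h/∂x = (94.9 − 94.8) / (412811 − 412636) = +0.0005714
∂h/∂y = (95.0 − 94.8) / (5322355 − 5322655) = -0.0006667
|∇h| = √(0.0005714² + -0.0006667²) = 0.0008781
Seepage velocity v = K·i/n = 0.15 × 0.0008781 / 0.39 = 0.0003377 m/day = 0.1233 m/yr.

0.12 m/yr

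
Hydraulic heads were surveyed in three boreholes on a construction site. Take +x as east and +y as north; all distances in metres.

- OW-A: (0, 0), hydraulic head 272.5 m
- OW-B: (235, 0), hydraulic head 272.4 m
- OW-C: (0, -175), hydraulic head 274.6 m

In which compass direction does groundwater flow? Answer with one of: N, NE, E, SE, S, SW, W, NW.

N

∂h/∂x = (272.4 − 272.5) / (235 − 0) = -0.0004255
∂h/∂y = (274.6 − 272.5) / (-175 − 0) = -0.01200
Flow = −∇h = (+0.0004255 east, +0.01200 north), which points north.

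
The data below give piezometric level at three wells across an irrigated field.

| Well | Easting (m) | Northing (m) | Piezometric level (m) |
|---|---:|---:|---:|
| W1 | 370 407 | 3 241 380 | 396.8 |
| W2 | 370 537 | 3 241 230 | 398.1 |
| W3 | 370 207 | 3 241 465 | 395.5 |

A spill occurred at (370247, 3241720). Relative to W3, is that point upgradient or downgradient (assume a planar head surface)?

With h = a·x + b·y + c and W1 as origin, the differences give:
  130·a + (-150)·b = +1.3
  (-200)·a + 85·b = -1.3
Eliminate b (×85 and ×(-150), subtract): -18950·a = -84.50 → a = ∂h/∂x = +0.004459
Back-substitute: b = ∂h/∂y = -0.004802.
Head at (370247, 3241720) = 396.8 + (+0.004459)·(-160) + (-0.004802)·(340) = 394.45 m.
That is lower than the 395.5 m at W3, so the point is downgradient.

downgradient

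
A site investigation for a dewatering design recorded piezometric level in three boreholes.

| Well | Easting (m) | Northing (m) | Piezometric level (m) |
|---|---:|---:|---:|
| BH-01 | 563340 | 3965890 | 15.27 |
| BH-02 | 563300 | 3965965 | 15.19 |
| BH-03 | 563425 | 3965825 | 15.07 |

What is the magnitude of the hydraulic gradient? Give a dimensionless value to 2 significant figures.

0.0066

With h = a·x + b·y + c and BH-01 as origin, the differences give:
  (-40)·a + 75·b = -0.08
  85·a + (-65)·b = -0.20
Eliminate b (×(-65) and ×75, subtract): -3775·a = 20.200 → a = ∂h/∂x = -0.005351
Back-substitute: b = ∂h/∂y = -0.003921.
|∇h| = √(-0.005351² + -0.003921²) = 0.006634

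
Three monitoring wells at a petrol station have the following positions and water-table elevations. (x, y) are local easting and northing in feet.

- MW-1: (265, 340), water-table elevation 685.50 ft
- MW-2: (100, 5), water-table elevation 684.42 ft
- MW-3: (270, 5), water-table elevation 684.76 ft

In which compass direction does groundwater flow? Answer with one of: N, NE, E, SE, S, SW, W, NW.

Taking MW-1 as reference: MW-2−MW-1 = (-165, -335, -1.08); MW-3−MW-1 = (5, -335, -0.74).
Solve a·Δx + b·Δy = Δh: det = (-165)·(-335) − 5·(-335) = 56950.
∂h/∂x = [(-1.08)·(-335) − (-0.74)·(-335)] / 56950 = +0.002000
∂h/∂y = [(-165)·(-0.74) − 5·(-1.08)] / 56950 = +0.002239
Flow = −∇h = (-0.002000 east, -0.002239 north), which points southwest.

SW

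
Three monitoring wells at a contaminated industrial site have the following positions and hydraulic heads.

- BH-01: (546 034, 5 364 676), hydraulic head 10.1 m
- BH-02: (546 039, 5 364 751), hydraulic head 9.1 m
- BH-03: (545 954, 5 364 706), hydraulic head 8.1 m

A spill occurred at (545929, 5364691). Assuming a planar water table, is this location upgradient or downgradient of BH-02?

Taking BH-01 as reference: BH-02−BH-01 = (5, 75, -1.0); BH-03−BH-01 = (-80, 30, -2.0).
Determinant of the coordinate differences = 5·30 − (-80)·75 = 6150.
∂h/∂x = [(-1.0)·30 − (-2.0)·75] / 6150 = +0.01951
∂h/∂y = [5·(-2.0) − (-80)·(-1.0)] / 6150 = -0.01463
Head at (545929, 5364691) = 10.1 + (+0.01951)·(-105) + (-0.01463)·(15) = 7.83 m.
That is lower than the 9.1 m at BH-02, so the point is downgradient.

downgradient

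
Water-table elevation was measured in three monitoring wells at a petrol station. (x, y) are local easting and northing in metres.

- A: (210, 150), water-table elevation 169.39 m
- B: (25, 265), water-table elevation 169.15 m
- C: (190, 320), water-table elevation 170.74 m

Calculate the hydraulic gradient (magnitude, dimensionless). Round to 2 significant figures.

0.011

Taking A as reference: B−A = (-185, 115, -0.24); C−A = (-20, 170, +1.35).
Solve a·Δx + b·Δy = Δh: det = (-185)·170 − (-20)·115 = -29150.
∂h/∂x = [(-0.24)·170 − (+1.35)·115] / -29150 = +0.006726
∂h/∂y = [(-185)·(+1.35) − (-20)·(-0.24)] / -29150 = +0.008732
|∇h| = √(0.006726² + 0.008732²) = 0.01102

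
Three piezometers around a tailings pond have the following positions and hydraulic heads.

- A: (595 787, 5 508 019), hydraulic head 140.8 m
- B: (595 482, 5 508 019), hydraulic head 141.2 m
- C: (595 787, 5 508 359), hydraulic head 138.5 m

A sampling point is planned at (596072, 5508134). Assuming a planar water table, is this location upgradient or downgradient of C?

upgradient

∂h/∂x = (141.2 − 140.8) / (595482 − 595787) = -0.001311
∂h/∂y = (138.5 − 140.8) / (5508359 − 5508019) = -0.006765
Head at (596072, 5508134) = 140.8 + (-0.001311)·(285) + (-0.006765)·(115) = 139.65 m.
That is higher than the 138.5 m at C, so the point is upgradient.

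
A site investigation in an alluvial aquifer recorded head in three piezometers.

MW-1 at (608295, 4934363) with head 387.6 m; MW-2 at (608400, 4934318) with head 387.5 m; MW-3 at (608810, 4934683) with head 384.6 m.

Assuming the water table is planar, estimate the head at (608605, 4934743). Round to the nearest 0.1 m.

Differences from MW-1: to MW-2 (Δx, Δy, Δh) = (105, -45, -0.1); to MW-3 = (515, 320, -3.0).
Determinant of the coordinate differences = 105·320 − 515·(-45) = 56775.
∂h/∂x = [(-0.1)·320 − (-3.0)·(-45)] / 56775 = -0.002941
∂h/∂y = [105·(-3.0) − 515·(-0.1)] / 56775 = -0.004641
h(608605, 4934743) = 387.6 + (-0.002941)·(310) + (-0.004641)·(380) = 387.6 -0.912 -1.764 = 384.925 m.

384.9 m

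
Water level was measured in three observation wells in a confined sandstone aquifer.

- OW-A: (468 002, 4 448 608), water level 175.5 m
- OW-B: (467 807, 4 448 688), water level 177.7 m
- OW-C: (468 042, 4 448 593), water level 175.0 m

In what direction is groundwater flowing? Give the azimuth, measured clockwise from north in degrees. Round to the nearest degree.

With h = a·x + b·y + c and OW-A as origin, the differences give:
  (-195)·a + 80·b = +2.2
  40·a + (-15)·b = -0.5
Eliminate b (×(-15) and ×80, subtract): -275·a = 7.00 → a = ∂h/∂x = -0.02545
Back-substitute: b = ∂h/∂y = -0.03455.
Flow direction (−∇h) has components (+0.02545 E, +0.03455 N).
Azimuth = atan2(E, N) = atan2(+0.02545, +0.03455) = 36.4° ≈ 036°.

036°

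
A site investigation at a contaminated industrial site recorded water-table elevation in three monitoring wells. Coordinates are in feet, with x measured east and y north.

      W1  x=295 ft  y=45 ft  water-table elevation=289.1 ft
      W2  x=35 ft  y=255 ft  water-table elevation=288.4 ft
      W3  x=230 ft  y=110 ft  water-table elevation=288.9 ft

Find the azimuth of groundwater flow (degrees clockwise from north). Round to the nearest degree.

332°

With h = a·x + b·y + c and W1 as origin, the differences give:
  (-260)·a + 210·b = -0.7
  (-65)·a + 65·b = -0.2
Eliminate b (×65 and ×210, subtract): -3250·a = -3.50 → a = ∂h/∂x = +0.001077
Back-substitute: b = ∂h/∂y = -0.002000.
Flow direction (−∇h) has components (-0.001077 E, +0.002000 N).
Azimuth = atan2(E, N) = atan2(-0.001077, +0.002000) = 331.7° ≈ 332°.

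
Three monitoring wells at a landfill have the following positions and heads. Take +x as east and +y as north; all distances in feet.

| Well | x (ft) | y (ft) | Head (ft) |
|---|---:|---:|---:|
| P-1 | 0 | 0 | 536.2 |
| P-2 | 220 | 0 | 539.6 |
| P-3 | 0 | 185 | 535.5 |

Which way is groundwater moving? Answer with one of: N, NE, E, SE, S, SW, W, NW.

W

∂h/∂x = (539.6 − 536.2) / (220 − 0) = +0.01545
∂h/∂y = (535.5 − 536.2) / (185 − 0) = -0.003784
Flow = −∇h = (-0.01545 east, +0.003784 north), which points west.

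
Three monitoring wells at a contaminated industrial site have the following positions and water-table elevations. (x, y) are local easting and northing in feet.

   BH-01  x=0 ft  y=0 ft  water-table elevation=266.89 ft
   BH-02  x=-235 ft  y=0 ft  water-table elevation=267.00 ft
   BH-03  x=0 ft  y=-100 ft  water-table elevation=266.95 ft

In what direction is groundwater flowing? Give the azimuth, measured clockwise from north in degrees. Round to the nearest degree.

∂h/∂x = (267.00 − 266.89) / (-235 − 0) = -0.0004681
∂h/∂y = (266.95 − 266.89) / (-100 − 0) = -0.0006000
Flow direction (−∇h) has components (+0.0004681 E, +0.0006000 N).
Azimuth = atan2(E, N) = atan2(+0.0004681, +0.0006000) = 38.0° ≈ 038°.

038°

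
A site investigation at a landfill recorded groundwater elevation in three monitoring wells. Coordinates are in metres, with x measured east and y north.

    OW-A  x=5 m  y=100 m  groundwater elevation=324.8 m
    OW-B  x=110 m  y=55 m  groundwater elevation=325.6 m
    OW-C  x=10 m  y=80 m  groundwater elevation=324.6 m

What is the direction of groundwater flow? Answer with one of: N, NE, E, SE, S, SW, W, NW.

With h = a·x + b·y + c and OW-A as origin, the differences give:
  105·a + (-45)·b = +0.8
  5·a + (-20)·b = -0.2
Eliminate b (×(-20) and ×(-45), subtract): -1875·a = -25.00 → a = ∂h/∂x = +0.01333
Back-substitute: b = ∂h/∂y = +0.01333.
Flow = −∇h = (-0.01333 east, -0.01333 north), which points southwest.

SW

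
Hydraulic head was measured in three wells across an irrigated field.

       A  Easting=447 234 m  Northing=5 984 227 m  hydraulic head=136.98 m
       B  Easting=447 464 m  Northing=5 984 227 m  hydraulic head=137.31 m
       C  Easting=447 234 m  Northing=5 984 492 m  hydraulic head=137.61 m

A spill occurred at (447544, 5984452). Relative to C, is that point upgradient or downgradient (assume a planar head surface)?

upgradient

∂h/∂x = (137.31 − 136.98) / (447464 − 447234) = +0.001435
∂h/∂y = (137.61 − 136.98) / (5984492 − 5984227) = +0.002377
Head at (447544, 5984452) = 136.98 + (+0.001435)·(310) + (+0.002377)·(225) = 137.96 m.
That is higher than the 137.61 m at C, so the point is upgradient.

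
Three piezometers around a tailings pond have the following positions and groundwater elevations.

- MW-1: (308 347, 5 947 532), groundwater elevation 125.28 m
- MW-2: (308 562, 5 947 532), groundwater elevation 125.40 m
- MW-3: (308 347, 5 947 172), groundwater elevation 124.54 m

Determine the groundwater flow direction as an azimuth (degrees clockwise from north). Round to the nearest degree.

195°

∂h/∂x = (125.40 − 125.28) / (308562 − 308347) = +0.0005581
∂h/∂y = (124.54 − 125.28) / (5947172 − 5947532) = +0.002056
Flow direction (−∇h) has components (-0.0005581 E, -0.002056 N).
Azimuth = atan2(E, N) = atan2(-0.0005581, -0.002056) = 195.2° ≈ 195°.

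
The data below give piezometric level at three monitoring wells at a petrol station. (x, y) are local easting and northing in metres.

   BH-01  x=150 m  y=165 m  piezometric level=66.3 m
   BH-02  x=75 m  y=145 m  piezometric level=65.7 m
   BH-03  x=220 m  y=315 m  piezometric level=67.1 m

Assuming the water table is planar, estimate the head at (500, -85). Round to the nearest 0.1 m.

68.5 m

With h = a·x + b·y + c and BH-01 as origin, the differences give:
  (-75)·a + (-20)·b = -0.6
  70·a + 150·b = +0.8
Eliminate b (×150 and ×(-20), subtract): -9850·a = -74.00 → a = ∂h/∂x = +0.007513
Back-substitute: b = ∂h/∂y = +0.001827.
h(500, -85) = 66.3 + (+0.007513)·(350) + (+0.001827)·(-250) = 66.3 +2.629 -0.457 = 68.473 m.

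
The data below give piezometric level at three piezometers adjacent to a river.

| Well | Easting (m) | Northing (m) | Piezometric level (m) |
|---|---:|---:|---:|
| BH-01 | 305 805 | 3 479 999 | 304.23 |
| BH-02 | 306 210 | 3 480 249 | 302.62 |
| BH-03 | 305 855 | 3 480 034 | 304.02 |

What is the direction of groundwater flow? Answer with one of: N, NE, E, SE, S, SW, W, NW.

Taking BH-01 as reference: BH-02−BH-01 = (405, 250, -1.61); BH-03−BH-01 = (50, 35, -0.21).
Solve a·Δx + b·Δy = Δh: det = 405·35 − 50·250 = 1675.
∂h/∂x = [(-1.61)·35 − (-0.21)·250] / 1675 = -0.002299
∂h/∂y = [405·(-0.21) − 50·(-1.61)] / 1675 = -0.002716
Flow = −∇h = (+0.002299 east, +0.002716 north), which points northeast.

NE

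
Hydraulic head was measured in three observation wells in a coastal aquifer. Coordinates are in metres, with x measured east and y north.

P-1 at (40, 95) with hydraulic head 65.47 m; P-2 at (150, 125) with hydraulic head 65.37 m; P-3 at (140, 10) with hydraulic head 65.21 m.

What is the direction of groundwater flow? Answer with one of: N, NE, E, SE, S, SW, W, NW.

SE

Taking P-1 as reference: P-2−P-1 = (110, 30, -0.10); P-3−P-1 = (100, -85, -0.26).
Solve a·Δx + b·Δy = Δh: det = 110·(-85) − 100·30 = -12350.
∂h/∂x = [(-0.10)·(-85) − (-0.26)·30] / -12350 = -0.001320
∂h/∂y = [110·(-0.26) − 100·(-0.10)] / -12350 = +0.001506
Flow = −∇h = (+0.001320 east, -0.001506 north), which points southeast.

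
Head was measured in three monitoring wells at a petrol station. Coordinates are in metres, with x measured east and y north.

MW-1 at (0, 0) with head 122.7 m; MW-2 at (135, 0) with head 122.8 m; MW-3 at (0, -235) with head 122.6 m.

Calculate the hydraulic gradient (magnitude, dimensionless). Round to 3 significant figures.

0.000854

∂h/∂x = (122.8 − 122.7) / (135 − 0) = +0.0007407
∂h/∂y = (122.6 − 122.7) / (-235 − 0) = +0.0004255
|∇h| = √(0.0007407² + 0.0004255²) = 0.0008542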